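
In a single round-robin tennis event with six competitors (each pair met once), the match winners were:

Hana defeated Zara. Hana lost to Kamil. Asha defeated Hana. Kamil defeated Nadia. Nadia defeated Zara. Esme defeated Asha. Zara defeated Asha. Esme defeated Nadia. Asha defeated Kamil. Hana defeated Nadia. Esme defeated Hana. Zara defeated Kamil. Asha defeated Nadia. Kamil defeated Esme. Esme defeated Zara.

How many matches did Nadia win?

1

Nadia's results: beat Zara; lost to Esme, Hana, Asha, Kamil.
That is 1 win.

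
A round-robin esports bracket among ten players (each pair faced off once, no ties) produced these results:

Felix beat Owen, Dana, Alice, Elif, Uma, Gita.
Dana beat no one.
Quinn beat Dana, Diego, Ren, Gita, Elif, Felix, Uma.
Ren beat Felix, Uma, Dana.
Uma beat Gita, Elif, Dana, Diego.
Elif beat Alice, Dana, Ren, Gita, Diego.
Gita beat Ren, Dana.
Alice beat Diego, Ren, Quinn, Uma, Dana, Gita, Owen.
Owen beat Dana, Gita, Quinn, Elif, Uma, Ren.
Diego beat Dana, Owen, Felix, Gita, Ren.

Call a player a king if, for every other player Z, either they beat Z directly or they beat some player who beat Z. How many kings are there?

Uma cannot reach Quinn in two steps.
Diego reaches everyone (king).
Dana cannot reach Uma, Diego, Owen, Elif, Ren, Felix, Gita, Quinn, Alice in two steps.
Owen reaches everyone (king).
Elif reaches everyone (king).
Ren cannot reach Quinn in two steps.
Felix reaches everyone (king).
Gita cannot reach Diego, Owen, Elif, Quinn, Alice in two steps.
Quinn reaches everyone (king).
Alice reaches everyone (king).
Kings: Diego, Owen, Elif, Felix, Quinn, Alice — 6.

6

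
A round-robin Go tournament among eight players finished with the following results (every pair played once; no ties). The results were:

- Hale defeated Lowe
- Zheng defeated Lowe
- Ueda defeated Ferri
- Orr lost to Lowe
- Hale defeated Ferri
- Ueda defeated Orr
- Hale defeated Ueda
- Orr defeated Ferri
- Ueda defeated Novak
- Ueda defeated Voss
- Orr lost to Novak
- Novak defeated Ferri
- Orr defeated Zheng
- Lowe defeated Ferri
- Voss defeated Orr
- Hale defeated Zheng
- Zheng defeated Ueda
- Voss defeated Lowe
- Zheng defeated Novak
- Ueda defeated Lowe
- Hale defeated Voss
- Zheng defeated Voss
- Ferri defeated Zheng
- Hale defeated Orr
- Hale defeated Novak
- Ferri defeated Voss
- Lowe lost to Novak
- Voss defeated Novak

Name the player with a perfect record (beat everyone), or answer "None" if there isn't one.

Hale

Hale has 7 wins out of 7 opponents — a perfect record.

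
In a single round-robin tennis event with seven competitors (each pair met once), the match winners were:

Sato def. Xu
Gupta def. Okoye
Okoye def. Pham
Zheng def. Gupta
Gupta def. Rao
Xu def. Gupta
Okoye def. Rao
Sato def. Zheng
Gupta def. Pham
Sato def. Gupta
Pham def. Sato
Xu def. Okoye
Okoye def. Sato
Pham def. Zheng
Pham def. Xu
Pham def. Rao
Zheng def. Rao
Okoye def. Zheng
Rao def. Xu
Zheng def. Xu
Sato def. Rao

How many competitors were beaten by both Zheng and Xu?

Zheng beat: Rao, Xu, Gupta.
Xu beat: Gupta, Okoye.
Both beat: Gupta — 1.

1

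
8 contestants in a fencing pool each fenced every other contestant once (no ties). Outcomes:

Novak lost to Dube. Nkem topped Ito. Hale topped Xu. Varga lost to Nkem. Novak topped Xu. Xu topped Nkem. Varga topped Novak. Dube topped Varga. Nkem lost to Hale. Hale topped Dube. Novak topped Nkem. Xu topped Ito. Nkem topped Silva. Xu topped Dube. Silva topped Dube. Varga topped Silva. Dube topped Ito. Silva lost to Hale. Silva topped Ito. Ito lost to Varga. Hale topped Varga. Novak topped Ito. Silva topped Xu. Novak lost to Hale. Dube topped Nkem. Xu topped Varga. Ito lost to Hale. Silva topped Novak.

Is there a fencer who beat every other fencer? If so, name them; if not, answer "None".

Hale

Hale has 7 wins out of 7 opponents — a perfect record.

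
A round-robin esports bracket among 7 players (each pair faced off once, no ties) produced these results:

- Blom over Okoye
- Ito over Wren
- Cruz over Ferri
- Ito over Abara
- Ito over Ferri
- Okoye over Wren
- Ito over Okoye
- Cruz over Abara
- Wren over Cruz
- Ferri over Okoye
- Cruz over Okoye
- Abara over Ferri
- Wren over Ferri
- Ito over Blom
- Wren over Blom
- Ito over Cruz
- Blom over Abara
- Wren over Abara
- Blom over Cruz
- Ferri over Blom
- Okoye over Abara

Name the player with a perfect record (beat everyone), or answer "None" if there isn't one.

Ito has 6 wins out of 6 opponents — a perfect record.

Ito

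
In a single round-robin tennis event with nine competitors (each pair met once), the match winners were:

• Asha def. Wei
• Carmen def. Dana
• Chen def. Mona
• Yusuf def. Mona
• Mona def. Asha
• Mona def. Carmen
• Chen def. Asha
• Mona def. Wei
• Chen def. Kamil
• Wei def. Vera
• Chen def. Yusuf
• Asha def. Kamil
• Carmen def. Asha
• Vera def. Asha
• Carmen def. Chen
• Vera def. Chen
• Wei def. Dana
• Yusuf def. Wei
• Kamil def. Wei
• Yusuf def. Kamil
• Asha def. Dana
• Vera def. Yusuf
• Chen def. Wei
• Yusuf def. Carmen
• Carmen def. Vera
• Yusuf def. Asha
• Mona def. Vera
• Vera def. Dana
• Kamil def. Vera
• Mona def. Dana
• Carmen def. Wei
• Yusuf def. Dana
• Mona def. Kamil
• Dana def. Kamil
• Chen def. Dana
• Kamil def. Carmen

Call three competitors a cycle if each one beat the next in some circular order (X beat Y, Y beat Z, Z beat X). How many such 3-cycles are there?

16

Win totals: Dana 1, Vera 4, Kamil 3, Yusuf 6, Mona 6, Carmen 5, Chen 6, Asha 3, Wei 2.
A competitor with w wins dominates both others in C(w,2) triples; summing gives 0 + 6 + 3 + 15 + 15 + 10 + 15 + 3 + 1 = 68 transitive triples.
Total triples C(9,3) = 84, so cyclic triples = 84 − 68 = 16.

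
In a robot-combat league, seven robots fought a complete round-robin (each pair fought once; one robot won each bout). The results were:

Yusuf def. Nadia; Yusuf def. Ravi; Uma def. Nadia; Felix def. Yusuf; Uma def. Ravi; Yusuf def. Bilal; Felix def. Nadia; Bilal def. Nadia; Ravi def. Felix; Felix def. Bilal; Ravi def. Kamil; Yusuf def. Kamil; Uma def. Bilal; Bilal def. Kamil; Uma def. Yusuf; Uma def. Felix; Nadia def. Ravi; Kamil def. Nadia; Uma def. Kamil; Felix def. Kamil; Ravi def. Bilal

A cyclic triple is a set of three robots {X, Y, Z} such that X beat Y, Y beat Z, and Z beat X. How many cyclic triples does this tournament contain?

4

Win totals: Felix 4, Yusuf 4, Nadia 1, Ravi 3, Kamil 1, Uma 6, Bilal 2.
A robot with w wins dominates both others in C(w,2) triples; summing gives 6 + 6 + 0 + 3 + 0 + 15 + 1 = 31 transitive triples.
Total triples C(7,3) = 35, so cyclic triples = 35 − 31 = 4.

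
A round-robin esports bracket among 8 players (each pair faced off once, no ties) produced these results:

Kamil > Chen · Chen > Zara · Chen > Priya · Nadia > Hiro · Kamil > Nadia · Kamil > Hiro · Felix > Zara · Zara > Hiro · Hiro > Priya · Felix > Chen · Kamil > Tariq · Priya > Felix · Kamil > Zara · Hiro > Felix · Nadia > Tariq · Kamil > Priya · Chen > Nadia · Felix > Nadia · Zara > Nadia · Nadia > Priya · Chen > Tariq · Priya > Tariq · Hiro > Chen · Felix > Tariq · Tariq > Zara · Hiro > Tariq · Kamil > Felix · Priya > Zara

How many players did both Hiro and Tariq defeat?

Hiro beat: Chen, Tariq, Felix, Priya.
Tariq beat: Zara.
No one was beaten by both.

0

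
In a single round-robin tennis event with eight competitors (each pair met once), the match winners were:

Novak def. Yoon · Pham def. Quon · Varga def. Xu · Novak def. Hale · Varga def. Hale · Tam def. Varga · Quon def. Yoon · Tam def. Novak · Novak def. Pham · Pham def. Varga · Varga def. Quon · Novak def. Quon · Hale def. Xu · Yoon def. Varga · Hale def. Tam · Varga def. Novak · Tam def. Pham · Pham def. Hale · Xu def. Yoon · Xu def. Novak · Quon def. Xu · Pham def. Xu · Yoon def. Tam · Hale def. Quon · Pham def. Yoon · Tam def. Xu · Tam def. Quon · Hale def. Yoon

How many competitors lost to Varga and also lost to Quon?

Varga beat: Hale, Xu, Novak, Quon.
Quon beat: Xu, Yoon.
Both beat: Xu — 1.

1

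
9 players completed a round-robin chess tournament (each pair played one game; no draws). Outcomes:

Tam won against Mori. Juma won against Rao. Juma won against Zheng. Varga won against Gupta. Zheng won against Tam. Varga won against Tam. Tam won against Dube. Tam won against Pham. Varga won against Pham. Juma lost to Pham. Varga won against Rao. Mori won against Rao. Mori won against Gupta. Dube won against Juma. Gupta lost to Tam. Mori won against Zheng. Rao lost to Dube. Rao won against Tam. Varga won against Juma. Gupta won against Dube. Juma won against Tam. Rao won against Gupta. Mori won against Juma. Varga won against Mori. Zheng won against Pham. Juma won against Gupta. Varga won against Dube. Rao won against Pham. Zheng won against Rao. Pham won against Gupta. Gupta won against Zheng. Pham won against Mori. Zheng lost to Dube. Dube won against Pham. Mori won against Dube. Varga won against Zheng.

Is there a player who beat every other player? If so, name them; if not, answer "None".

Varga has 8 wins out of 8 opponents — a perfect record.

Varga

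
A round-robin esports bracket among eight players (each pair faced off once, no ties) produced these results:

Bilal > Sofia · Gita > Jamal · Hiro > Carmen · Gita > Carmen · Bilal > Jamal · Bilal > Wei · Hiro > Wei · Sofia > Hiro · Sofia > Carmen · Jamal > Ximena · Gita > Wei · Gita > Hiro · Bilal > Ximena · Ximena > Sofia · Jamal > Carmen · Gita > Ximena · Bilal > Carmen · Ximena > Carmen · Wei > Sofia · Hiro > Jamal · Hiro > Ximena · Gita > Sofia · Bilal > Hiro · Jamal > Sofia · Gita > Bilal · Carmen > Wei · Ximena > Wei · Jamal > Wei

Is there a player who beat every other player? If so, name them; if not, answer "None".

Gita has 7 wins out of 7 opponents — a perfect record.

Gita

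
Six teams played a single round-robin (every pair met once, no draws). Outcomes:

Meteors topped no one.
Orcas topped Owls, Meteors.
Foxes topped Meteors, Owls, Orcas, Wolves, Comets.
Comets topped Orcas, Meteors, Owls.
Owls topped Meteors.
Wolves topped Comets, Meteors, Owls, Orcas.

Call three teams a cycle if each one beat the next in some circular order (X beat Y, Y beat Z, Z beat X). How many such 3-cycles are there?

Of the C(6,3) = 20 triples, the cyclic ones are: none.
That is 0.

0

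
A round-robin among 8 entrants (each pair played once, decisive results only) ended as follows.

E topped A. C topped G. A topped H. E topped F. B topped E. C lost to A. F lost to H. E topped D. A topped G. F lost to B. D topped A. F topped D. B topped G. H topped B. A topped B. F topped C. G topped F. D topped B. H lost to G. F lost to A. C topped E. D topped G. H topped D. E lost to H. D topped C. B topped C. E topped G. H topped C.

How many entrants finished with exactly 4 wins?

Win totals: A 5, B 4, C 2, D 4, E 4, F 2, G 2, H 5.
Exactly 4: B, D, E — 3 entrants.

3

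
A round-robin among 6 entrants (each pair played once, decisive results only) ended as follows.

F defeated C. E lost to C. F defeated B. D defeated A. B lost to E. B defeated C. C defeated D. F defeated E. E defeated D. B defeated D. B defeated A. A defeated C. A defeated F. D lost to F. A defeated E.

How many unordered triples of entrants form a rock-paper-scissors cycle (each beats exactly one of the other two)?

Of the C(6,3) = 20 triples, the cyclic ones are: {A, B, E}; {A, B, F}; {A, C, D}; {A, D, E}; {A, D, F}; {B, C, E}.
That is 6.

6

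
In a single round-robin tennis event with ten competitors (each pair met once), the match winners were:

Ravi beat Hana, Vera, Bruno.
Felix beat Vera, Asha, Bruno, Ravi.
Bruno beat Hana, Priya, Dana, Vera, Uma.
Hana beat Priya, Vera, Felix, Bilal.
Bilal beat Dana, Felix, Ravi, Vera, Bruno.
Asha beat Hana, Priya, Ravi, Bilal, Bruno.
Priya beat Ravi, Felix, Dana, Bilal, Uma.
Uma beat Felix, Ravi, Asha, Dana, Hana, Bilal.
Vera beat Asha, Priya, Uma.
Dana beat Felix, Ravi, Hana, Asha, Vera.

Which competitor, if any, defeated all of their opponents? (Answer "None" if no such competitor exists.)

None

Highest win total is Uma with 6 (out of 9 possible).
Uma lost to Bruno, Priya, Vera, so no competitor went undefeated.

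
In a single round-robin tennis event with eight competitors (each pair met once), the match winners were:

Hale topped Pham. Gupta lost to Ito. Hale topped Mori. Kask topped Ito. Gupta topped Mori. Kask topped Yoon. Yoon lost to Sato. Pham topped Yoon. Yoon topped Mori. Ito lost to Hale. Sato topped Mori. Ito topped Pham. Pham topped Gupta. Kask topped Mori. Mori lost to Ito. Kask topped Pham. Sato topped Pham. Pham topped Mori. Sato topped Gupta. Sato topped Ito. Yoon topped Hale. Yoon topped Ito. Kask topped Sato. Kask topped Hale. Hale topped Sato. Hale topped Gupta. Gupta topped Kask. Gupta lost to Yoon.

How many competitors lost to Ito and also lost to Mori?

0

Ito beat: Gupta, Mori, Pham.
Mori beat: no one.
No one was beaten by both.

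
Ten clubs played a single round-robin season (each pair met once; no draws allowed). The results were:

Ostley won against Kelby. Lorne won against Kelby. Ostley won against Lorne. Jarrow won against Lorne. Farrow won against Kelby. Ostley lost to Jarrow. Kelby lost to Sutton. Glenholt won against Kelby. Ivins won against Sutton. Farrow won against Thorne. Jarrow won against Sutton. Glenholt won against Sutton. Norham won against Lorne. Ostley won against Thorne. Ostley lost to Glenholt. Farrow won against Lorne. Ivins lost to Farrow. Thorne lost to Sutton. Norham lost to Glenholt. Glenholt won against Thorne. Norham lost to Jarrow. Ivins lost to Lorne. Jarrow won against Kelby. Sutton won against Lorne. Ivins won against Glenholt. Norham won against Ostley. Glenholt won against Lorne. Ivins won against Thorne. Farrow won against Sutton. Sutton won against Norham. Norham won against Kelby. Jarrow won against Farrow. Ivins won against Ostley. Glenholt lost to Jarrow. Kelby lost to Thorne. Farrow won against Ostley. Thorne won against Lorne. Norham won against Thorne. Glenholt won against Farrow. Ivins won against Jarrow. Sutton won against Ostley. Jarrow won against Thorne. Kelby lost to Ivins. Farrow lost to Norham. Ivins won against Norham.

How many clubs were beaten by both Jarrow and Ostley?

3

Jarrow beat: Kelby, Thorne, Norham, Sutton, Ostley, Farrow, Lorne, Glenholt.
Ostley beat: Kelby, Thorne, Lorne.
Both beat: Kelby, Thorne, Lorne — 3.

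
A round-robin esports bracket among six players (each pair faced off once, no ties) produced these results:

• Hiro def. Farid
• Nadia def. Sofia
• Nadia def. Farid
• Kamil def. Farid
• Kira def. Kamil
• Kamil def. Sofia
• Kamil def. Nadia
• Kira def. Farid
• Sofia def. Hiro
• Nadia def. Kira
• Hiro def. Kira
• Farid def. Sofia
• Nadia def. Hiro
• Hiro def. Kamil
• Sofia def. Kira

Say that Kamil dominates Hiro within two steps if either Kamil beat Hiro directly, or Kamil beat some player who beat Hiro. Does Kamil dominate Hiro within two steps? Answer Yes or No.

Yes

Kamil did not beat Hiro directly.
Kamil beat Sofia, Nadia, Farid. Of those, Sofia beat Hiro.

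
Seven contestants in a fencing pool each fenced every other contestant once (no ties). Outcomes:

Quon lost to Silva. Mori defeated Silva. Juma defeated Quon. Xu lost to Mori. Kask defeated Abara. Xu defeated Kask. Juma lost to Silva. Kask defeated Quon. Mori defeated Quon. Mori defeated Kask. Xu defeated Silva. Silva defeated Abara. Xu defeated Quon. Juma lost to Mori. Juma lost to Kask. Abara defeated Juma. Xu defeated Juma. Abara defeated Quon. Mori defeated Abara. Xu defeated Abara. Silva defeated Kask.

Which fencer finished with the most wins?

Mori

Win totals: Kask 3, Juma 1, Silva 4, Mori 6, Quon 0, Xu 5, Abara 2.
Mori leads with 6 wins (next highest: 5).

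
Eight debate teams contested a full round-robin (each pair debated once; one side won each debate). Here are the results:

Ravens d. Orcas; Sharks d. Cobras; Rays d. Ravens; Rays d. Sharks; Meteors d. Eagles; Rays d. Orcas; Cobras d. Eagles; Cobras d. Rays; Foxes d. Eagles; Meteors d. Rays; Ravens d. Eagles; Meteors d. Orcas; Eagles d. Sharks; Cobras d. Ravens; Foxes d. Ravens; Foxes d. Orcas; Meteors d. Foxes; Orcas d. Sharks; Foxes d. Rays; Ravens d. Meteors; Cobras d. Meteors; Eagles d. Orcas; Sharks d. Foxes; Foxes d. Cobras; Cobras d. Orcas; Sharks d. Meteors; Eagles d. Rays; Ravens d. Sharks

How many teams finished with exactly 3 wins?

Win totals: Sharks 3, Eagles 3, Orcas 1, Foxes 5, Cobras 5, Meteors 4, Rays 3, Ravens 4.
Exactly 3: Sharks, Eagles, Rays — 3 teams.

3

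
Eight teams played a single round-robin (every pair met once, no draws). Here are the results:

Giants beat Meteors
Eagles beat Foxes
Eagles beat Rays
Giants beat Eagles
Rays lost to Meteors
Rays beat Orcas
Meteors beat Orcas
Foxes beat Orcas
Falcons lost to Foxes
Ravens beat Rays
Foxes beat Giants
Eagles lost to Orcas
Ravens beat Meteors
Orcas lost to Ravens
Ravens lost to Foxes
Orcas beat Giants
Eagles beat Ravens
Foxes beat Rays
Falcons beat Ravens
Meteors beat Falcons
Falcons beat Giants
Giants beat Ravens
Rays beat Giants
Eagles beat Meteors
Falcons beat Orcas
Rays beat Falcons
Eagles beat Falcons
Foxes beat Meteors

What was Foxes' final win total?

Foxes' results: beat Rays, Falcons, Giants, Meteors, Ravens, Orcas; lost to Eagles.
That is 6 wins.

6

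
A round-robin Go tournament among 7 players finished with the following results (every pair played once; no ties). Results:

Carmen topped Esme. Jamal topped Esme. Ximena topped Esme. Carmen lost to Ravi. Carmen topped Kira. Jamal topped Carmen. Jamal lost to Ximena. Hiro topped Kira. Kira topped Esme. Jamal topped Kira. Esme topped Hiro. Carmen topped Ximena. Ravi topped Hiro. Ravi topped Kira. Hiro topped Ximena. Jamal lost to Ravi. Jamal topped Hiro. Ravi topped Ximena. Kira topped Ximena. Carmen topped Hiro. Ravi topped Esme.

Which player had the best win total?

Ravi

Win totals: Carmen 4, Jamal 4, Hiro 2, Ravi 6, Esme 1, Ximena 2, Kira 2.
Ravi leads with 6 wins (next highest: 4).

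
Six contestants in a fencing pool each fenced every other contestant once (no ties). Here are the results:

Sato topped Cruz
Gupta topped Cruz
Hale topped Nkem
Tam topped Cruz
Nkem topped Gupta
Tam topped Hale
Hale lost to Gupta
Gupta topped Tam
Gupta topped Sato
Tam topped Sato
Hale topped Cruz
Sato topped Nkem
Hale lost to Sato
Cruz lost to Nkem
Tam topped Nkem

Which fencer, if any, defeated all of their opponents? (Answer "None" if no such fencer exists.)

Highest win total is Tam with 4 (out of 5 possible).
Tam lost to Gupta, so no fencer went undefeated.

None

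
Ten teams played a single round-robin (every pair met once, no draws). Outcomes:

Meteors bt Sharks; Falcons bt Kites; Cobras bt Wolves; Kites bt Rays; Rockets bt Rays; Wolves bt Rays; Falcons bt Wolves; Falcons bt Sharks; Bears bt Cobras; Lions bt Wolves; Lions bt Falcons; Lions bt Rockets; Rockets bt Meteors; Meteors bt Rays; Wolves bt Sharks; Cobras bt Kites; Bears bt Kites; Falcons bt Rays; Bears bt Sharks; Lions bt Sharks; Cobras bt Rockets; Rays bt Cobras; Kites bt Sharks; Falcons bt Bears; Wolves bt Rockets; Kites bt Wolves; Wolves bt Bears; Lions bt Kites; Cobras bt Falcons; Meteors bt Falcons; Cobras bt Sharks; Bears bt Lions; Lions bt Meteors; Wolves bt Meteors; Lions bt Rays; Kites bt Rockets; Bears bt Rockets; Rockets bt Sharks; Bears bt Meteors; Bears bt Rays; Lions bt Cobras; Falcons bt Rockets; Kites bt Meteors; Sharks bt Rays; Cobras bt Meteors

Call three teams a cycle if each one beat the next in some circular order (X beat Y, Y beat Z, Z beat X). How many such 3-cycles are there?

Win totals: Falcons 6, Lions 8, Bears 7, Kites 5, Wolves 5, Meteors 3, Sharks 1, Rays 1, Cobras 6, Rockets 3.
A team with w wins dominates both others in C(w,2) triples; summing gives 15 + 28 + 21 + 10 + 10 + 3 + 0 + 0 + 15 + 3 = 105 transitive triples.
Total triples C(10,3) = 120, so cyclic triples = 120 − 105 = 15.

15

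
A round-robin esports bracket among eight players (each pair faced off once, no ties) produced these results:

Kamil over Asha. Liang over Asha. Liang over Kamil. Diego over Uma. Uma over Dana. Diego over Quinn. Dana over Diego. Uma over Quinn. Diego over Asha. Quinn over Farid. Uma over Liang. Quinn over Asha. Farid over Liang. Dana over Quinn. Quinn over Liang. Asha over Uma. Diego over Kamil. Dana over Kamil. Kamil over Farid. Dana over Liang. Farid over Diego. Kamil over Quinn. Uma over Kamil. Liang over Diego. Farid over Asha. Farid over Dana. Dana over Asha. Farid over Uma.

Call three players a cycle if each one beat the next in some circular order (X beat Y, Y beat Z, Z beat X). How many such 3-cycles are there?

15

Win totals: Diego 4, Farid 5, Kamil 3, Uma 4, Asha 1, Liang 3, Dana 5, Quinn 3.
A player with w wins dominates both others in C(w,2) triples; summing gives 6 + 10 + 3 + 6 + 0 + 3 + 10 + 3 = 41 transitive triples.
Total triples C(8,3) = 56, so cyclic triples = 56 − 41 = 15.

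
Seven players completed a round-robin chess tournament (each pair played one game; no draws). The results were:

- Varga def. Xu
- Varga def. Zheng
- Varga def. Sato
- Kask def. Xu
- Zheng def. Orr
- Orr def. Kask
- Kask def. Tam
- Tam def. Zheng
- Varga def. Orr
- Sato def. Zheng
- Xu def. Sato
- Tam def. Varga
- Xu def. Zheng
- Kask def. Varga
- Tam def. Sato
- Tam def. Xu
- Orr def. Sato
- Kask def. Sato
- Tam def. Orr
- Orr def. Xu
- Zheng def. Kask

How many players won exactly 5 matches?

1

Win totals: Kask 4, Sato 1, Zheng 2, Orr 3, Varga 4, Xu 2, Tam 5.
Exactly 5: Tam — 1 player.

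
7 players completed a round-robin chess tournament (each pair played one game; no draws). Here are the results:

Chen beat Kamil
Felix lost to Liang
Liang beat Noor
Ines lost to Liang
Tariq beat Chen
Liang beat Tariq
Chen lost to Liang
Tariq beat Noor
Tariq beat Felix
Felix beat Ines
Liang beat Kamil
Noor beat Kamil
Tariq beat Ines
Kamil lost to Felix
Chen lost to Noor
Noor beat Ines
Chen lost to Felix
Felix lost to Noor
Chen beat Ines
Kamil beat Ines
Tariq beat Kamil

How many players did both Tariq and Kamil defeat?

1

Tariq beat: Ines, Chen, Noor, Kamil, Felix.
Kamil beat: Ines.
Both beat: Ines — 1.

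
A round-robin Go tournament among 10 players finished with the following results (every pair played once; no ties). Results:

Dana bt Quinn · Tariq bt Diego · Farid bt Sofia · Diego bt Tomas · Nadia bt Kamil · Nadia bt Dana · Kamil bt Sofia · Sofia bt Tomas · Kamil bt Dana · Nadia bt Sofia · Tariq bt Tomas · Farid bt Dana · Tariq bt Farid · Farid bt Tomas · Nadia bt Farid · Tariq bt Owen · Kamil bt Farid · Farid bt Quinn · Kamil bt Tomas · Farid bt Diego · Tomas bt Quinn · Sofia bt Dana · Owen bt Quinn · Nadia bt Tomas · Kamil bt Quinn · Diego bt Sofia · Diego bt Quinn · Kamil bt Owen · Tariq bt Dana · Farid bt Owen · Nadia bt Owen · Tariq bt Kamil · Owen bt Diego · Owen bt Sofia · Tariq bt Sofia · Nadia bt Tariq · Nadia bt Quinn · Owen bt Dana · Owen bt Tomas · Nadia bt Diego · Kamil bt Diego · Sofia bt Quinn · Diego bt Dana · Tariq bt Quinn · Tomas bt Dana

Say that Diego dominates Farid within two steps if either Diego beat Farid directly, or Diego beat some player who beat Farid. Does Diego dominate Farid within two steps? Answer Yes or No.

Diego did not beat Farid directly.
Diego beat Tomas, Sofia, Quinn, Dana, but each of them lost to Farid. No two-step path.

No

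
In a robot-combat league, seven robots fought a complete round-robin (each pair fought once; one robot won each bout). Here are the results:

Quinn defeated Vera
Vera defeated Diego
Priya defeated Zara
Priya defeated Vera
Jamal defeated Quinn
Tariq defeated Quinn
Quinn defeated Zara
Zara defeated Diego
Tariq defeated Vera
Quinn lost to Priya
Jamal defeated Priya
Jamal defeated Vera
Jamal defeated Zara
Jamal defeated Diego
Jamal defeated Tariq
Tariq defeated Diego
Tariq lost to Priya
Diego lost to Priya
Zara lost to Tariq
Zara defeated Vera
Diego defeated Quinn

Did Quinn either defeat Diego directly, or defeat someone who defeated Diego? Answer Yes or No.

Yes

Quinn did not beat Diego directly.
Quinn beat Vera, Zara. Of those, Vera beat Diego.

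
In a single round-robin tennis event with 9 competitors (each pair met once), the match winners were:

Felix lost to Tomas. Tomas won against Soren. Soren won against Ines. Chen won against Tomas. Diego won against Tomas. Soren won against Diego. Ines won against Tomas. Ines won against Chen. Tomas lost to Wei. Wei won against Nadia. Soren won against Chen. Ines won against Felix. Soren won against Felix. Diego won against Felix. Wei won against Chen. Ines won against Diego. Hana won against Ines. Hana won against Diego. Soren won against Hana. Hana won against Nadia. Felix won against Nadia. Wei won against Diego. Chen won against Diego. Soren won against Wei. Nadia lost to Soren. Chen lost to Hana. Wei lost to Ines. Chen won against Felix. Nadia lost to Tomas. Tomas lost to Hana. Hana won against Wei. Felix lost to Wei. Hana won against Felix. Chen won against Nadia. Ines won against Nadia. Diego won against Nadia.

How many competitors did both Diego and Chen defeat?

3

Diego beat: Tomas, Nadia, Felix.
Chen beat: Diego, Tomas, Nadia, Felix.
Both beat: Tomas, Nadia, Felix — 3.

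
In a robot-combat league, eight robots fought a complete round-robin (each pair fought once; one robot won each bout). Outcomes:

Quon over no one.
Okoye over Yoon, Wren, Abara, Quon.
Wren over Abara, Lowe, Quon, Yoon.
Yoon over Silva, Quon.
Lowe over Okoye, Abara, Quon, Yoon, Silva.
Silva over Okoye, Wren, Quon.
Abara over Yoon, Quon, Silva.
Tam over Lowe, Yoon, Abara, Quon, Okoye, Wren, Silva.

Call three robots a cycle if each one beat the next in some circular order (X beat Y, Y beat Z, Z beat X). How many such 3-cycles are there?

Win totals: Quon 0, Tam 7, Okoye 4, Silva 3, Abara 3, Lowe 5, Wren 4, Yoon 2.
A robot with w wins dominates both others in C(w,2) triples; summing gives 0 + 21 + 6 + 3 + 3 + 10 + 6 + 1 = 50 transitive triples.
Total triples C(8,3) = 56, so cyclic triples = 56 − 50 = 6.

6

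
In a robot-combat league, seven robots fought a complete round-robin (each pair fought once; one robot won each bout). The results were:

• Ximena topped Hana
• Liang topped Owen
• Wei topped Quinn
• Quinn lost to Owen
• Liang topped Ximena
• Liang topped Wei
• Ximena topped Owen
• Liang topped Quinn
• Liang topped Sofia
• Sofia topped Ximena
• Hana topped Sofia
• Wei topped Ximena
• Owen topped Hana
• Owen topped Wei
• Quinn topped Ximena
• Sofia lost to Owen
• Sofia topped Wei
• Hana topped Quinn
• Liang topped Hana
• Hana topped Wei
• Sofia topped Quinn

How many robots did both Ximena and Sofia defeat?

0

Ximena beat: Owen, Hana.
Sofia beat: Quinn, Wei, Ximena.
No one was beaten by both.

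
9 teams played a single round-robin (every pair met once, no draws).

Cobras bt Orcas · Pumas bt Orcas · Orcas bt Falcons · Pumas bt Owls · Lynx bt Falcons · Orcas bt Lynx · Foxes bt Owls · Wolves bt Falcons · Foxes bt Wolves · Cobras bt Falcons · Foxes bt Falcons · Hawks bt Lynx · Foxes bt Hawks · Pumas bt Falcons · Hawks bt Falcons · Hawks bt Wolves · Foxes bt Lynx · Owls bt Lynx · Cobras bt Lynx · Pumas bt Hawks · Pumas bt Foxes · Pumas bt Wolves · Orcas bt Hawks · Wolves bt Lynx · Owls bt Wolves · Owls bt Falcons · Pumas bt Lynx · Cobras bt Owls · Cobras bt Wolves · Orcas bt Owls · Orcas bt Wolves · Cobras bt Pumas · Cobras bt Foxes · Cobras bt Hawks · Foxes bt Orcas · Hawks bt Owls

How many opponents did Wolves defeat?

Wolves' results: beat Falcons, Lynx; lost to Owls, Pumas, Foxes, Hawks, Cobras, Orcas.
That is 2 wins.

2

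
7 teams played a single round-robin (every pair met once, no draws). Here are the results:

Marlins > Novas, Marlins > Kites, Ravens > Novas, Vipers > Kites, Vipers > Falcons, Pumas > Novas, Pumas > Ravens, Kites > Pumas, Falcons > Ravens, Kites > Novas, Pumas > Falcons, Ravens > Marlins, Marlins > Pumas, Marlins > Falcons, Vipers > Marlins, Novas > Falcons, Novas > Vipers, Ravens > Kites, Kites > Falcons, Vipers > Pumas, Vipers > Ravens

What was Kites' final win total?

3

Kites' results: beat Pumas, Falcons, Novas; lost to Vipers, Ravens, Marlins.
That is 3 wins.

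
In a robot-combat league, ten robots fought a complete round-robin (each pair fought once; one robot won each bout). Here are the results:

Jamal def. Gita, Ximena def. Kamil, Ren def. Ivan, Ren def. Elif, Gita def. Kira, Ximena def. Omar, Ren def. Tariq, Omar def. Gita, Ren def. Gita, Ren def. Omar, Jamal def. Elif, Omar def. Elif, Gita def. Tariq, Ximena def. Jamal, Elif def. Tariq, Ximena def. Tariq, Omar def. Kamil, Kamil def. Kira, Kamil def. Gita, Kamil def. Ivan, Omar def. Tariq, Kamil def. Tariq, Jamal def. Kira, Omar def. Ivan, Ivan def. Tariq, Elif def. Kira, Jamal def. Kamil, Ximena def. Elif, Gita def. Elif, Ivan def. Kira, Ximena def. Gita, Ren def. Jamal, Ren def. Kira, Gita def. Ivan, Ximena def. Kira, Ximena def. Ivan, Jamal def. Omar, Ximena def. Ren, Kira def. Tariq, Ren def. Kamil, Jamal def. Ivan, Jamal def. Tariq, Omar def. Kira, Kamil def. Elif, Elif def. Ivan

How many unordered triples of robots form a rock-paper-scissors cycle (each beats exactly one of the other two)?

0

Win totals: Ivan 2, Kira 1, Jamal 7, Elif 3, Ximena 9, Gita 4, Tariq 0, Kamil 5, Ren 8, Omar 6.
A robot with w wins dominates both others in C(w,2) triples; summing gives 1 + 0 + 21 + 3 + 36 + 6 + 0 + 10 + 28 + 15 = 120 transitive triples.
Total triples C(10,3) = 120, so cyclic triples = 120 − 120 = 0.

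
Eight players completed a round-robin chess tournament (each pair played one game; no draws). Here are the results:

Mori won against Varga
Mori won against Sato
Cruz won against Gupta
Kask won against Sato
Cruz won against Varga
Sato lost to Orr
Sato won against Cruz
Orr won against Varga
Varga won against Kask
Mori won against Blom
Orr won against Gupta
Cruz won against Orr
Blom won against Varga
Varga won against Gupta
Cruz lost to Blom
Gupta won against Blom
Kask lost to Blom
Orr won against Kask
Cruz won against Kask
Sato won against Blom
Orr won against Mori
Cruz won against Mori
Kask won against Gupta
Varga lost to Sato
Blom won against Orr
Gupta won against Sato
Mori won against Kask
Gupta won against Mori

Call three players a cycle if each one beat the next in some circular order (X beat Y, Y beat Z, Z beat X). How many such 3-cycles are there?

Win totals: Orr 5, Mori 4, Cruz 5, Varga 2, Gupta 3, Kask 2, Blom 4, Sato 3.
A player with w wins dominates both others in C(w,2) triples; summing gives 10 + 6 + 10 + 1 + 3 + 1 + 6 + 3 = 40 transitive triples.
Total triples C(8,3) = 56, so cyclic triples = 56 − 40 = 16.

16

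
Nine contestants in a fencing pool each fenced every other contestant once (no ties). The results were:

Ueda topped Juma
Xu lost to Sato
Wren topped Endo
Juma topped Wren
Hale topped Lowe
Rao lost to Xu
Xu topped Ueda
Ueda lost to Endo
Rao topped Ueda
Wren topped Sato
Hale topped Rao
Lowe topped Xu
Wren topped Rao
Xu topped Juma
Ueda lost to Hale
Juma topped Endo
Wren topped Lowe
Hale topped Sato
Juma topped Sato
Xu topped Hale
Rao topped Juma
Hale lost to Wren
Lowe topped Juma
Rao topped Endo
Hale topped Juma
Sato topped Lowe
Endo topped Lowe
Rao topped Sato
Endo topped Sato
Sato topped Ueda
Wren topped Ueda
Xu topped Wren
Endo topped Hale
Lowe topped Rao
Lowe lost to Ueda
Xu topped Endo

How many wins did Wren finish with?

Wren's results: beat Lowe, Sato, Rao, Hale, Ueda, Endo; lost to Juma, Xu.
That is 6 wins.

6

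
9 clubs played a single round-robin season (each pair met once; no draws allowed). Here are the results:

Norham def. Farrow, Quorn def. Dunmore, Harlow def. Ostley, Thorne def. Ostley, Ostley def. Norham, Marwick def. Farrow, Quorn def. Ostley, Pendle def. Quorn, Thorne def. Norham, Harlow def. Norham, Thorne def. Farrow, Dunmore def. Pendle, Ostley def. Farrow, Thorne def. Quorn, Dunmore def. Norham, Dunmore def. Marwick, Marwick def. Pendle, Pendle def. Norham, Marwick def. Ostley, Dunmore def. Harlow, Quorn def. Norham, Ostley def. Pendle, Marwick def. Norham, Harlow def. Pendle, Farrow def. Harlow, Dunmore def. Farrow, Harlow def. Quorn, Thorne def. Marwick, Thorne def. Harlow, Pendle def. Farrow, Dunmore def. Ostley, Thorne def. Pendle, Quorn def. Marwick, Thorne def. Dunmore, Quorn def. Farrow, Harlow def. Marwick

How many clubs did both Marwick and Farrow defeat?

0

Marwick beat: Farrow, Pendle, Norham, Ostley.
Farrow beat: Harlow.
No one was beaten by both.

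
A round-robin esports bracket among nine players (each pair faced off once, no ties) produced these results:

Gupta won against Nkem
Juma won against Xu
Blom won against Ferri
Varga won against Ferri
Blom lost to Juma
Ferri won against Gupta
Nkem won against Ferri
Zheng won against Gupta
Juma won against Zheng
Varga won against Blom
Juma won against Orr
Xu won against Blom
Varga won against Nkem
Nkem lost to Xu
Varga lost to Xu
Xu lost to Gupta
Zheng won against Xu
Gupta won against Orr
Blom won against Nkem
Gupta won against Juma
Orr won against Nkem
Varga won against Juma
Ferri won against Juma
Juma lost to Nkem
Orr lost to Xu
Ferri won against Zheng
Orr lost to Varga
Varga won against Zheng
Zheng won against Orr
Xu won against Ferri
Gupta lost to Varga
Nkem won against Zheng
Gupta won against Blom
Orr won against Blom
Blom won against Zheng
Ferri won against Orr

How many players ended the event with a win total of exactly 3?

Win totals: Nkem 3, Orr 2, Varga 7, Ferri 4, Blom 3, Juma 4, Zheng 3, Xu 5, Gupta 5.
Exactly 3: Nkem, Blom, Zheng — 3 players.

3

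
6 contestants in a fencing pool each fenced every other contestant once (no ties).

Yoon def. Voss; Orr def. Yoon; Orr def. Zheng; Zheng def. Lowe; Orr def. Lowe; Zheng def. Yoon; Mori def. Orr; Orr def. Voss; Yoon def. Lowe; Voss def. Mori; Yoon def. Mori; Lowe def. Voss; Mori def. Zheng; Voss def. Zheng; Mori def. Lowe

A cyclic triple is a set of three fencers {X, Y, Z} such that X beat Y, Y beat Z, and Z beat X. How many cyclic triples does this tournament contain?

6

Win totals: Lowe 1, Mori 3, Zheng 2, Yoon 3, Orr 4, Voss 2.
A fencer with w wins dominates both others in C(w,2) triples; summing gives 0 + 3 + 1 + 3 + 6 + 1 = 14 transitive triples.
Total triples C(6,3) = 20, so cyclic triples = 20 − 14 = 6.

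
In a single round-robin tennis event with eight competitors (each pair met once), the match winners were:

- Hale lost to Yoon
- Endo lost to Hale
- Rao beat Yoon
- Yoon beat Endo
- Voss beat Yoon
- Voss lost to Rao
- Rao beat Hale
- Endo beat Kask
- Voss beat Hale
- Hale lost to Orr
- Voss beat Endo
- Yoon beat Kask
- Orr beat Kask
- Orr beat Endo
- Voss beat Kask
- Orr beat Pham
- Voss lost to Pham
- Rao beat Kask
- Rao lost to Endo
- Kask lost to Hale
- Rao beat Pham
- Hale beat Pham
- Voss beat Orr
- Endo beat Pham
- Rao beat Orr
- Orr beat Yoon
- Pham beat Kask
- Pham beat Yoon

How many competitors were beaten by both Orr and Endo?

Orr beat: Kask, Endo, Yoon, Hale, Pham.
Endo beat: Kask, Rao, Pham.
Both beat: Kask, Pham — 2.

2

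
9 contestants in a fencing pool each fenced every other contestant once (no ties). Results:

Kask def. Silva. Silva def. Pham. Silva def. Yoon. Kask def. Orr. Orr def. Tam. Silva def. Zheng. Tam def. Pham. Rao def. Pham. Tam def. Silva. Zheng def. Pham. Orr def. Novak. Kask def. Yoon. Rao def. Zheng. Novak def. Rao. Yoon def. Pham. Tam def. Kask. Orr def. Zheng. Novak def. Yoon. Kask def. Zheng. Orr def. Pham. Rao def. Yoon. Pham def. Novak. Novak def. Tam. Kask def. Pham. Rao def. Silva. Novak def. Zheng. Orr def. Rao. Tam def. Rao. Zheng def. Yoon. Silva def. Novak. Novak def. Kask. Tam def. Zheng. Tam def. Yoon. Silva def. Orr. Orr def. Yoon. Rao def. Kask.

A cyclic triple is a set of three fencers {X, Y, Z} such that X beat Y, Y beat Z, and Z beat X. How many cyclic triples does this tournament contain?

13

Win totals: Kask 5, Zheng 2, Pham 1, Silva 5, Orr 6, Novak 5, Yoon 1, Rao 5, Tam 6.
A fencer with w wins dominates both others in C(w,2) triples; summing gives 10 + 1 + 0 + 10 + 15 + 10 + 0 + 10 + 15 = 71 transitive triples.
Total triples C(9,3) = 84, so cyclic triples = 84 − 71 = 13.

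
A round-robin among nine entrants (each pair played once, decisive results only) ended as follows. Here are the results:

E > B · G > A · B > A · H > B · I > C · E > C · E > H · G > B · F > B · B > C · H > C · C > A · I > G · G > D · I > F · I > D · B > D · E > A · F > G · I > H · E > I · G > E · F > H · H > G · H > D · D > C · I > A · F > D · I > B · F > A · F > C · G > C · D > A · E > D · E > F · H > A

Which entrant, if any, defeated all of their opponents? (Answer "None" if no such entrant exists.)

Highest win total is I with 7 (out of 8 possible).
I lost to E, so no entrant went undefeated.

None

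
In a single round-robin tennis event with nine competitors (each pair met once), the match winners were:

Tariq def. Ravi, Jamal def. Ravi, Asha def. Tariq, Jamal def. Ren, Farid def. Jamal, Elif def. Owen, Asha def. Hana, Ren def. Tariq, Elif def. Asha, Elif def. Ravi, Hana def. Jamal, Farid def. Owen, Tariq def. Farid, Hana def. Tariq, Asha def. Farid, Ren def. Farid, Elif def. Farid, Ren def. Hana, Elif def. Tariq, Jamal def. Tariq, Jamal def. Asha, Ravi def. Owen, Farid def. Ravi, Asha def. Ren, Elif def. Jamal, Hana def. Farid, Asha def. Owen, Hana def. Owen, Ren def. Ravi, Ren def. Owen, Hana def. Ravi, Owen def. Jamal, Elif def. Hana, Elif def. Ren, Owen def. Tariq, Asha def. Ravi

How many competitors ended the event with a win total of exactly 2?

2

Win totals: Tariq 2, Farid 3, Elif 8, Owen 2, Asha 6, Ren 5, Ravi 1, Hana 5, Jamal 4.
Exactly 2: Tariq, Owen — 2 competitors.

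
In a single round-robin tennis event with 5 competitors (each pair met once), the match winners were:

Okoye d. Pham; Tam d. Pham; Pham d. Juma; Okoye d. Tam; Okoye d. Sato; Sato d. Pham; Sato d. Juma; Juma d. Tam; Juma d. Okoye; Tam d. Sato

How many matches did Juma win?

Juma's results: beat Okoye, Tam; lost to Pham, Sato.
That is 2 wins.

2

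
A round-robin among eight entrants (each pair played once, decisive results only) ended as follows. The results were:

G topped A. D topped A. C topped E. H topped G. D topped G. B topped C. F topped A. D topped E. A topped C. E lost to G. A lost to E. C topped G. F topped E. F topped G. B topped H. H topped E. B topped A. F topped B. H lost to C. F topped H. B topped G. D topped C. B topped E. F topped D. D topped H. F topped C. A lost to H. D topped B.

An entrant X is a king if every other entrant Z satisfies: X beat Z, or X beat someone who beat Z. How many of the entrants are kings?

A cannot reach B, D, F in two steps.
B cannot reach D, F in two steps.
C cannot reach B, D, F in two steps.
D cannot reach F in two steps.
E cannot reach B, D, F, G, H in two steps.
F reaches everyone (king).
G cannot reach B, D, F, H in two steps.
H cannot reach B, D, F in two steps.
Kings: F — 1.

1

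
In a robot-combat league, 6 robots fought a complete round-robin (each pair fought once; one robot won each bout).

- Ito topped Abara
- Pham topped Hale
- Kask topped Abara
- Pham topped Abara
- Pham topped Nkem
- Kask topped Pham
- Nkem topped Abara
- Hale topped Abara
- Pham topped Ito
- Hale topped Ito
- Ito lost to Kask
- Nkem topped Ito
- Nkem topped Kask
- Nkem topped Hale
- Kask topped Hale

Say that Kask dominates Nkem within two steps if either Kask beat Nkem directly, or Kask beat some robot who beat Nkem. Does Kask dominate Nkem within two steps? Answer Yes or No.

Kask did not beat Nkem directly.
Kask beat Abara, Hale, Ito, Pham. Of those, Pham beat Nkem.

Yes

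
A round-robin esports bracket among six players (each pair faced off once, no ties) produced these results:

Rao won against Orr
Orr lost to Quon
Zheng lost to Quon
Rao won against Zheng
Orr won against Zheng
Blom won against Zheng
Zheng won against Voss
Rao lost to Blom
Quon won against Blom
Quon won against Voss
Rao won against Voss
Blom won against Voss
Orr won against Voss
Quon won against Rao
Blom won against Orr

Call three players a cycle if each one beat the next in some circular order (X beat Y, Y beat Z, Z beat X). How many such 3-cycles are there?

0

Of the C(6,3) = 20 triples, the cyclic ones are: none.
That is 0.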